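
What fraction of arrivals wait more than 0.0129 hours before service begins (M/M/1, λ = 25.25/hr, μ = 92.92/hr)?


ρ = 25.25/92.92 = 0.2717
P(Wq > t) = ρ·e^{−(μ−λ)t} = 0.2717·e^{−0.8729}
= 0.2717·0.417720 = 0.113511

Final: 0.113511


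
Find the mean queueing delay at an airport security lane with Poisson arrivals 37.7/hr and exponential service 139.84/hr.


ρ = 37.7/139.84 = 0.2696
Wq = ρ/(μ−λ) = 0.2696/(139.84 − 37.7) = 0.2696/102.14 = 0.002639 hr

Final: 0.002639 hr


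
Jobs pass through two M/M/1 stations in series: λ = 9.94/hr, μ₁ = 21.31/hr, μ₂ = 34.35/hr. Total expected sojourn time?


Each node sees arrival rate λ = 9.94/hr (tandem ⇒ throughput preserved).
W₁ = 1/(μ₁−λ) = 1/(21.31−9.94) = 0.08795 hr
W₂ = 1/(μ₂−λ) = 1/(34.35−9.94) = 0.04097 hr
W_total = W₁ + W₂ = 0.08795 + 0.04097 = 0.12892 hr

Final: 0.12892 hr


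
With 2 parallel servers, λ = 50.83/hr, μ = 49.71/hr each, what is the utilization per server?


ρ = λ/(cμ) = 50.83/(2·49.71) = 50.83/99.42 = 0.5113

Final: 0.5113


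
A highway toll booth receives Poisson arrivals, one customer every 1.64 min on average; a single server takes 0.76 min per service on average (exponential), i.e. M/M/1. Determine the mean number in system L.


λ = 60/1.64 = 36.5854 /hr
μ = 60/0.76 = 78.9474 /hr
ρ = λ/μ = 36.5854/78.9474 = 0.4634
L = ρ/(1−ρ) = 0.4634/0.5366 = 0.8636

Final: 0.8636


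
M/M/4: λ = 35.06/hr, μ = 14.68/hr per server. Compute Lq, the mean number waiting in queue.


a = λ/μ = 2.3883; ρ = a/4 = 0.5971
P₀ = 0.084210
Lq = P₀·a^c·ρ / (c!·(1−ρ)²) = 0.084210·32.53445·0.5971/(24·0.16235)
= 0.41982

Final: 0.41982


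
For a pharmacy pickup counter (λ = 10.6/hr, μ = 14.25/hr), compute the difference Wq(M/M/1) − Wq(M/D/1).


ρ = 10.6/14.25 = 0.7439
Wq(M/M/1) = ρ/(μ−λ) = 0.7439/3.65 = 0.20380 hr
Wq(M/D/1) = ρ/(2(μ−λ)) = 0.10190 hr
Savings = 0.20380 − 0.10190 = 0.10190 hr

Final: 0.10190 hr


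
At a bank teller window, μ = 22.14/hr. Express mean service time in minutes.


Mean service time = 1/μ = 1/22.14 hour = 0.04517 hour
In minutes: 0.04517 × 60 = 2.7100 min

Final: 2.7100 min


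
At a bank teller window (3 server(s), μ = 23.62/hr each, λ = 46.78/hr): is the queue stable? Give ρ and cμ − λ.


Total capacity cμ = 3·23.62 = 70.86/hr
ρ = λ/(cμ) = 46.78/70.86 = 0.6602
Stable ⇔ ρ < 1: YES
Spare capacity = cμ − λ = 70.86 − 46.78 = 24.08/hr

Final: ρ = 0.6602; stable; margin = 24.08/hr


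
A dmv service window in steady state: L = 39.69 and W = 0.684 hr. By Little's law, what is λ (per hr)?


λ = L/W = 39.69/0.684 = 58.0263 /hr

Final: 58.0263 /hr


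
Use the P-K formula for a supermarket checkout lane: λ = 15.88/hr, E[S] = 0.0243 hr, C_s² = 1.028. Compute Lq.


ρ = λ·E[S] = 15.88·0.0243 = 0.3859
Lq = ρ²(1+C_s²)/(2(1−ρ)) = 0.1489·(1+1.028)/(2·0.6141)
= 0.1489·2.0280/1.2282 = 0.24587

Final: 0.24587


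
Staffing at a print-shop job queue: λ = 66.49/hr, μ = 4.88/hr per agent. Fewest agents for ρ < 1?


Stability requires cμ > λ ⇔ c > λ/μ.
λ/μ = 66.49/4.88 = 13.6250
Minimum integer c = ⌊13.6250⌋ + 1 = 14
Check: 14·4.88 = 68.32 > 66.49, while 13·4.88 = 63.44 ≤ 66.49

Final: 14 servers


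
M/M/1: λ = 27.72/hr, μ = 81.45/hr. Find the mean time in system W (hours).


W = 1/(μ−λ) = 1/(81.45 − 27.72) = 1/53.73 = 0.01861 hr

Final: 0.01861 hr


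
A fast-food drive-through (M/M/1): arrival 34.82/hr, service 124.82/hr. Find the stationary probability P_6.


ρ = 34.82/124.82 = 0.2790
P_n = (1−ρ)·ρ^n = (1 − 0.2790)·0.2790^6 = 0.7210·0.0004713 = 0.0003398

Final: 0.0003398


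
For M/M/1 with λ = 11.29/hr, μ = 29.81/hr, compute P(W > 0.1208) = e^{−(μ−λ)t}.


W ~ Exponential(μ−λ) for M/M/1.
μ − λ = 29.81 − 11.29 = 18.5200
P(W > t) = e^{−(μ−λ)t} = e^{−2.2372} = 0.106755

Final: 0.106755


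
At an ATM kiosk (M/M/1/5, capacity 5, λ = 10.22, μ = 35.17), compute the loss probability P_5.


ρ = λ/μ = 10.22/35.17 = 0.2906
P_K = (1−ρ)ρ^K/(1−ρ^(K+1)) = (0.7094·0.002072)/(1 − 0.0006021)
= 0.001470/0.999398 = 0.001471

Final: 0.001471


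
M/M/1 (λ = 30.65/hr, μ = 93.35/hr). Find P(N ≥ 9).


ρ = 30.65/93.35 = 0.3283
P(N ≥ n) = ρ^n = 0.3283^9 = 0.00004435

Final: 0.00004435


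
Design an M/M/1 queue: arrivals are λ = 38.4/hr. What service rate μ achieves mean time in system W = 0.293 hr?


W = 1/(μ−λ) ⇒ μ − λ = 1/W = 1/0.293 = 3.4130
μ = λ + 1/W = 38.4 + 3.4130 = 41.8130 per hr

Final: 41.8130 /hr


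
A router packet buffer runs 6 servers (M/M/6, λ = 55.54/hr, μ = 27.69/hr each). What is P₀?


a = λ/μ = 55.54/27.69 = 2.0058; ρ = a/c = 0.3343
Σ_{k=0}^{5} a^k/k! (terms k=0..5) = 1.00000 + 2.00578 + 2.01157 + 1.34492 + 0.67440 + 0.27054 = 7.30722
Tail: a^6/(6!(1−ρ)) = 65.11747/(720·0.6657) = 0.13586
P₀ = 1/(7.30722 + 0.13586) = 1/7.44308 = 0.134353

Final: 0.134353


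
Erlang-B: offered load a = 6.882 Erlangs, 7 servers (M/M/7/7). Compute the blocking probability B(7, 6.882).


B(c,a) = (a^c/c!) / Σ_{k=0}^{c} a^k/k!
a^7/7! = 145.068173
Σ terms (k=0..7): 1.00000 + 6.88200 + 23.68096 + 54.32413 + 93.46466 + 128.64476 + 147.55554 + 145.06817 = 600.620218
B = 145.068173/600.620218 = 0.241531

Final: 0.241531


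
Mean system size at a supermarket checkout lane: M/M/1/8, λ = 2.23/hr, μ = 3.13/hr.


ρ = 2.23/3.13 = 0.7125
L = ρ[1 − (K+1)ρ^K + Kρ^(K+1)] / [(1−ρ)(1−ρ^(K+1))]
Numerator: 0.7125·(1 − 9·0.066387 + 8·0.047298) = 0.556361
Denominator: (0.2875)·(0.952702) = 0.273940
L = 0.556361/0.273940 = 2.0310

Final: 2.0310


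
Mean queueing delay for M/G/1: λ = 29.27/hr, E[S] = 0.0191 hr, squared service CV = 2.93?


ρ = λ·E[S] = 29.27·0.0191 = 0.5591
E[S²] = E[S]²(1+C_s²) = 0.0191²·(1+2.93) = 0.001434
Wq = λ·E[S²]/(2(1−ρ)) = 29.27·0.001434/(2·0.4409) = 0.04758 hr

Final: 0.04758 hr


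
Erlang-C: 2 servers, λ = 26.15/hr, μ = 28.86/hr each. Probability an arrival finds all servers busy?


a = λ/μ = 0.9061; ρ = a/2 = 0.4530
P₀ = 0.376416 (from M/M/c formula)
C(c,a) = [a^c/(c!(1−ρ))]·P₀ = [0.82101/(2·0.5470)]·0.376416
= 0.75054·0.376416 = 0.282514

Final: 0.282514


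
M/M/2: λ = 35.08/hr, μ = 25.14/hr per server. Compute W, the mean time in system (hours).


a = 1.3954; ρ = 0.6977; P₀ = 0.178069
Lq = P₀·a^c·ρ/(c!(1−ρ)²) = 1.32347
Wq = Lq/λ = 1.32347/35.08 = 0.03773 hr
W = Wq + 1/μ = 0.03773 + 0.03978 = 0.07750 hr

Final: 0.07750 hr


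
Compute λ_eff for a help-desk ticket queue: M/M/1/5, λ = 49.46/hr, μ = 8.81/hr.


ρ = 5.6141; P_K = (1−ρ)ρ^5/(1−ρ^6) = 0.821903
λ_eff = λ(1 − P_K) = 49.46·(1 − 0.821903) = 49.46·0.178097 = 8.8087 /hr

Final: 8.8087 /hr


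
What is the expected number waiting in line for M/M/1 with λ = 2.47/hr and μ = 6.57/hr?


ρ = 2.47/6.57 = 0.3760
Lq = ρ²/(1−ρ) = 0.1413/0.6240 = 0.2265

Final: 0.2265


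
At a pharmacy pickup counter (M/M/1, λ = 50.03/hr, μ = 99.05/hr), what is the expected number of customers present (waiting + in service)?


ρ = λ/μ = 50.03/99.05 = 0.5051
L = ρ/(1−ρ) = 0.5051/(1 − 0.5051) = 0.5051/0.4949 = 1.0206

Final: 1.0206


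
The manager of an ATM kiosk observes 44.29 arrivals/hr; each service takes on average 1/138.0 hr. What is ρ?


ρ = λ/μ = 44.29/138.0 = 0.3209

Final: 0.3209


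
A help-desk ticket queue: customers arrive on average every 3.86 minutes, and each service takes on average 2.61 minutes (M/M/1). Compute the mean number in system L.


λ = 60/3.86 = 15.5440 /hr
μ = 60/2.61 = 22.9885 /hr
ρ = λ/μ = 15.5440/22.9885 = 0.6762
L = ρ/(1−ρ) = 0.6762/0.3238 = 2.0880

Final: 2.0880


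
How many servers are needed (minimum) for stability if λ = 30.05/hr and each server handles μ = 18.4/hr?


Stability requires cμ > λ ⇔ c > λ/μ.
λ/μ = 30.05/18.4 = 1.6332
Minimum integer c = ⌊1.6332⌋ + 1 = 2
Check: 2·18.4 = 36.80 > 30.05, while 1·18.4 = 18.40 ≤ 30.05

Final: 2 servers


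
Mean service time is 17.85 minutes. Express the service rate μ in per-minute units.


μ = 1/(service time) in consistent units.
1 minute = 1 min, so μ = 1/17.85 = 0.05602 per minute

Final: 0.05602 /min


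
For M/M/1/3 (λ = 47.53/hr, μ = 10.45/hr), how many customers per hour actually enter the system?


ρ = 4.5483; P_K = (1−ρ)ρ^3/(1−ρ^4) = 0.781966
λ_eff = λ(1 − P_K) = 47.53·(1 − 0.781966) = 47.53·0.218034 = 10.3632 /hr

Final: 10.3632 /hr


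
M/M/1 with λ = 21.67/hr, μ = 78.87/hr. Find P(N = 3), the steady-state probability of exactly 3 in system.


ρ = 21.67/78.87 = 0.2748
P_n = (1−ρ)·ρ^n = (1 − 0.2748)·0.2748^3 = 0.7252·0.020742 = 0.015043

Final: 0.015043


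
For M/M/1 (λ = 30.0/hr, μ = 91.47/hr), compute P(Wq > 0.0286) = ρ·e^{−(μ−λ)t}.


ρ = 30.0/91.47 = 0.3280
P(Wq > t) = ρ·e^{−(μ−λ)t} = 0.3280·e^{−1.7580}
= 0.3280·0.172382 = 0.056537

Final: 0.056537


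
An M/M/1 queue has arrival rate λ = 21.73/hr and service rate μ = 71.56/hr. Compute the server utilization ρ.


ρ = λ/μ = 21.73/71.56 = 0.3037

Final: 0.3037


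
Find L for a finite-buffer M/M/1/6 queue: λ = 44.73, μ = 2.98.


ρ = 44.73/2.98 = 15.0101
L = ρ[1 − (K+1)ρ^K + Kρ^(K+1)] / [(1−ρ)(1−ρ^(K+1))]
Numerator: 15.0101·(1 − 7·11436570.317709 + 6·171663688.023870) = 14258455068.590069
Denominator: (-14.0101)·(-171663687.023870) = 2405019776.257245
L = 14258455068.590069/2405019776.257245 = 5.9286

Final: 5.9286


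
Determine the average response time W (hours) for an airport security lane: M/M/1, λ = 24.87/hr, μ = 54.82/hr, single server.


W = 1/(μ−λ) = 1/(54.82 − 24.87) = 1/29.95 = 0.03339 hr

Final: 0.03339 hr


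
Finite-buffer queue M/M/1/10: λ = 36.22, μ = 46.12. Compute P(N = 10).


ρ = λ/μ = 36.22/46.12 = 0.7853
P_K = (1−ρ)ρ^K/(1−ρ^(K+1)) = (0.2147·0.089247)/(1 − 0.070089)
= 0.019157/0.929911 = 0.020601

Final: 0.020601


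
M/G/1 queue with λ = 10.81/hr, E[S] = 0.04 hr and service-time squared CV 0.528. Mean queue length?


ρ = λ·E[S] = 10.81·0.04 = 0.4324
Lq = ρ²(1+C_s²)/(2(1−ρ)) = 0.1870·(1+0.528)/(2·0.5676)
= 0.1870·1.5280/1.1352 = 0.25166

Final: 0.25166


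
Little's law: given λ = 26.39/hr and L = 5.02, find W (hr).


W = L/λ = 5.02/26.39 = 0.1902 hr

Final: 0.1902 hr


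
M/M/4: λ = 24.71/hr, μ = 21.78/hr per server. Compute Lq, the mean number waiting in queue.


a = λ/μ = 1.1345; ρ = a/4 = 0.2836
P₀ = 0.320734
Lq = P₀·a^c·ρ / (c!·(1−ρ)²) = 0.320734·1.65676·0.2836/(24·0.51318)
= 0.01224

Final: 0.01224


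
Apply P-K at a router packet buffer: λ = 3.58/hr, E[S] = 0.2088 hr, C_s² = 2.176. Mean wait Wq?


ρ = λ·E[S] = 3.58·0.2088 = 0.7475
E[S²] = E[S]²(1+C_s²) = 0.2088²·(1+2.176) = 0.138465
Wq = λ·E[S²]/(2(1−ρ)) = 3.58·0.138465/(2·0.2525) = 0.98161 hr

Final: 0.98161 hr


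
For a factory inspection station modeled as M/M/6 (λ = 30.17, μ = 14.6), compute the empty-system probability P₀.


a = λ/μ = 30.17/14.6 = 2.0664; ρ = a/c = 0.3444
Σ_{k=0}^{5} a^k/k! (terms k=0..5) = 1.00000 + 2.06644 + 2.13508 + 1.47067 + 0.75976 + 0.31400 = 7.74596
Tail: a^6/(6!(1−ρ)) = 77.86364/(720·0.6556) = 0.16496
P₀ = 1/(7.74596 + 0.16496) = 1/7.91092 = 0.126408

Final: 0.126408


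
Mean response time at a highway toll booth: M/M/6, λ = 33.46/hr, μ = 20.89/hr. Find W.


a = 1.6017; ρ = 0.2670; P₀ = 0.201473
Lq = P₀·a^c·ρ/(c!(1−ρ)²) = 0.002347
Wq = Lq/λ = 0.002347/33.46 = 0.00007015 hr
W = Wq + 1/μ = 0.00007015 + 0.04787 = 0.04794 hr

Final: 0.04794 hr


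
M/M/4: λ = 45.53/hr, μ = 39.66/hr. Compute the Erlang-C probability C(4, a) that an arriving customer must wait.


a = λ/μ = 1.1480; ρ = a/4 = 0.2870
P₀ = 0.316392 (from M/M/c formula)
C(c,a) = [a^c/(c!(1−ρ))]·P₀ = [1.73692/(24·0.7130)]·0.316392
= 0.10150·0.316392 = 0.032115

Final: 0.032115


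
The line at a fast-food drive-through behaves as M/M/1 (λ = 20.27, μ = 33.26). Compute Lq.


ρ = 20.27/33.26 = 0.6094
Lq = ρ²/(1−ρ) = 0.3714/0.3906 = 0.9510

Final: 0.9510


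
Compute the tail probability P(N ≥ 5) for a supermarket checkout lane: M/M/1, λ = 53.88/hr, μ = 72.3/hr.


ρ = 53.88/72.3 = 0.7452
P(N ≥ n) = ρ^n = 0.7452^5 = 0.229851

Final: 0.229851


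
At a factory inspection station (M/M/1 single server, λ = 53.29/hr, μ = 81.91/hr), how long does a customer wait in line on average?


ρ = 53.29/81.91 = 0.6506
Wq = ρ/(μ−λ) = 0.6506/(81.91 − 53.29) = 0.6506/28.62 = 0.02273 hr

Final: 0.02273 hr


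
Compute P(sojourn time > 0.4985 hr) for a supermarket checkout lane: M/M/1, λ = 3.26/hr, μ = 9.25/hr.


W ~ Exponential(μ−λ) for M/M/1.
μ − λ = 9.25 − 3.26 = 5.9900
P(W > t) = e^{−(μ−λ)t} = e^{−2.9860} = 0.050488

Final: 0.050488


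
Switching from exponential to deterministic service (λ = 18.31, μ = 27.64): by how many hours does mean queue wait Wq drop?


ρ = 18.31/27.64 = 0.6624
Wq(M/M/1) = ρ/(μ−λ) = 0.6624/9.33 = 0.07100 hr
Wq(M/D/1) = ρ/(2(μ−λ)) = 0.03550 hr
Savings = 0.07100 − 0.03550 = 0.03550 hr

Final: 0.03550 hr


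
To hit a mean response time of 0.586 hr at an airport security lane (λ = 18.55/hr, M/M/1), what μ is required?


W = 1/(μ−λ) ⇒ μ − λ = 1/W = 1/0.586 = 1.7065
μ = λ + 1/W = 18.55 + 1.7065 = 20.2565 per hr

Final: 20.2565 /hr


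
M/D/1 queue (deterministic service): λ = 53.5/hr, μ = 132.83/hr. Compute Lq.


ρ = 53.5/132.83 = 0.4028
M/D/1: Lq = ρ²/(2(1−ρ)) = 0.1622/(2·0.5972) = 0.13581

Final: 0.13581


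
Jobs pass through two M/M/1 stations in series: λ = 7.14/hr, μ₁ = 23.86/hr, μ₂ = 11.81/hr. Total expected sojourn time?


Each node sees arrival rate λ = 7.14/hr (tandem ⇒ throughput preserved).
W₁ = 1/(μ₁−λ) = 1/(23.86−7.14) = 0.05981 hr
W₂ = 1/(μ₂−λ) = 1/(11.81−7.14) = 0.21413 hr
W_total = W₁ + W₂ = 0.05981 + 0.21413 = 0.27394 hr

Final: 0.27394 hr


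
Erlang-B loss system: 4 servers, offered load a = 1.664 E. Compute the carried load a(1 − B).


B(4,1.664) = 0.062200 (Erlang-B)
Carried load = a(1 − B) = 1.664·(1 − 0.062200) = 1.664·0.937800 = 1.5605 E

Final: 1.5605 Erlangs


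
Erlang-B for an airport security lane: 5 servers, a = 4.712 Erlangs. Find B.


B(c,a) = (a^c/c!) / Σ_{k=0}^{c} a^k/k!
a^5/5! = 19.357317
Σ terms (k=0..5): 1.00000 + 4.71200 + 11.10147 + 17.43671 + 20.54045 + 19.35732 = 74.147948
B = 19.357317/74.147948 = 0.261063

Final: 0.261063


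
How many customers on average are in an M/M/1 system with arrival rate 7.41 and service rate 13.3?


ρ = λ/μ = 7.41/13.3 = 0.5571
L = ρ/(1−ρ) = 0.5571/(1 − 0.5571) = 0.5571/0.4429 = 1.2581

Final: 1.2581


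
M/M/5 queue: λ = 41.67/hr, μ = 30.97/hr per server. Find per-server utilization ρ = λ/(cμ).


ρ = λ/(cμ) = 41.67/(5·30.97) = 41.67/154.85 = 0.2691

Final: 0.2691


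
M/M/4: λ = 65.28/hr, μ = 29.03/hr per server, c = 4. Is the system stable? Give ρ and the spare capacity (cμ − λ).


Total capacity cμ = 4·29.03 = 116.12/hr
ρ = λ/(cμ) = 65.28/116.12 = 0.5622
Stable ⇔ ρ < 1: YES
Spare capacity = cμ − λ = 116.12 − 65.28 = 50.84/hr

Final: ρ = 0.5622; stable; margin = 50.84/hr


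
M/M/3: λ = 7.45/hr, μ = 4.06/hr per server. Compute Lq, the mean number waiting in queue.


a = λ/μ = 1.8350; ρ = a/3 = 0.6117
P₀ = 0.139465
Lq = P₀·a^c·ρ / (c!·(1−ρ)²) = 0.139465·6.17861·0.6117/(6·0.15081)
= 0.58249

Final: 0.58249


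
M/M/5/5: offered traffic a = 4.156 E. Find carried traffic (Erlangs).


B(5,4.156) = 0.212953 (Erlang-B)
Carried load = a(1 − B) = 4.156·(1 − 0.212953) = 4.156·0.787047 = 3.2710 E

Final: 3.2710 Erlangs


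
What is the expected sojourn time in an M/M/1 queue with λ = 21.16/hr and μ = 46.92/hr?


W = 1/(μ−λ) = 1/(46.92 − 21.16) = 1/25.76 = 0.03882 hr

Final: 0.03882 hr


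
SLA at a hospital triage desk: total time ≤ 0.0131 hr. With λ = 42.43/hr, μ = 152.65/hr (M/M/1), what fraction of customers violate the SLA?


W ~ Exponential(μ−λ) for M/M/1.
μ − λ = 152.65 − 42.43 = 110.2200
P(W > t) = e^{−(μ−λ)t} = e^{−1.4439} = 0.236010

Final: 0.236010


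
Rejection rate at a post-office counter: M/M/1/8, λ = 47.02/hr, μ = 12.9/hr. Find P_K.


ρ = λ/μ = 47.02/12.9 = 3.6450
P_K = (1−ρ)ρ^K/(1−ρ^(K+1)) = (-2.6450·31156.116272)/(1 − 113562.836209)
= -82406.719937/-113561.836209 = 0.725655

Final: 0.725655


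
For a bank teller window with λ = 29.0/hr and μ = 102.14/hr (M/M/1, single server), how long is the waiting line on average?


ρ = 29.0/102.14 = 0.2839
Lq = ρ²/(1−ρ) = 0.08061/0.7161 = 0.1126

Final: 0.1126


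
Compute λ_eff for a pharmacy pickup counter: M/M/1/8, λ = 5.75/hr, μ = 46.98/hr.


ρ = 0.1224; P_K = (1−ρ)ρ^8/(1−ρ^9) = 0.00000004419
λ_eff = λ(1 − P_K) = 5.75·(1 − 0.00000004419) = 5.75·1.000000 = 5.7500 /hr

Final: 5.7500 /hr


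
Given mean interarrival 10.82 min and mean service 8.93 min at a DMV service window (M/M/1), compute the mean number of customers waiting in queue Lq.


λ = 60/10.82 = 5.5453 /hr
μ = 60/8.93 = 6.7189 /hr
ρ = λ/μ = 5.5453/6.7189 = 0.8253
Lq = ρ²/(1−ρ) = 0.6812/0.1747 = 3.8995

Final: 3.8995


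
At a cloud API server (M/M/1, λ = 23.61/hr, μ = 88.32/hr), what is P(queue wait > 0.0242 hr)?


ρ = 23.61/88.32 = 0.2673
P(Wq > t) = ρ·e^{−(μ−λ)t} = 0.2673·e^{−1.5660}
= 0.2673·0.208883 = 0.055839

Final: 0.055839


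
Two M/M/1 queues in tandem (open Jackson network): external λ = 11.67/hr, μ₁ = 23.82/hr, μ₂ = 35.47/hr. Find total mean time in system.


Each node sees arrival rate λ = 11.67/hr (tandem ⇒ throughput preserved).
W₁ = 1/(μ₁−λ) = 1/(23.82−11.67) = 0.08230 hr
W₂ = 1/(μ₂−λ) = 1/(35.47−11.67) = 0.04202 hr
W_total = W₁ + W₂ = 0.08230 + 0.04202 = 0.12432 hr

Final: 0.12432 hr


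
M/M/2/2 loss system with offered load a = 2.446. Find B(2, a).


B(c,a) = (a^c/c!) / Σ_{k=0}^{c} a^k/k!
a^2/2! = 2.991458
Σ terms (k=0..2): 1.00000 + 2.44600 + 2.99146 = 6.437458
B = 2.991458/6.437458 = 0.464696

Final: 0.464696


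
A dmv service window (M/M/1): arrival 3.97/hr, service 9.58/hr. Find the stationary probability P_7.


ρ = 3.97/9.58 = 0.4144
P_n = (1−ρ)·ρ^n = (1 − 0.4144)·0.4144^7 = 0.5856·0.002099 = 0.001229

Final: 0.001229


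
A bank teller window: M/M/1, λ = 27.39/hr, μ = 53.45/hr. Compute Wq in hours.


ρ = 27.39/53.45 = 0.5124
Wq = ρ/(μ−λ) = 0.5124/(53.45 − 27.39) = 0.5124/26.06 = 0.01966 hr

Final: 0.01966 hr


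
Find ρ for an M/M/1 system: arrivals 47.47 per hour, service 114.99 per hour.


ρ = λ/μ = 47.47/114.99 = 0.4128

Final: 0.4128


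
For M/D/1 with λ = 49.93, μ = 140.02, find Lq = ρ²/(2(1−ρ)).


ρ = 49.93/140.02 = 0.3566
M/D/1: Lq = ρ²/(2(1−ρ)) = 0.1272/(2·0.6434) = 0.09882

Final: 0.09882


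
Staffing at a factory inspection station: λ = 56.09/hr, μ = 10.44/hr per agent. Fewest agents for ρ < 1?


Stability requires cμ > λ ⇔ c > λ/μ.
λ/μ = 56.09/10.44 = 5.3726
Minimum integer c = ⌊5.3726⌋ + 1 = 6
Check: 6·10.44 = 62.64 > 56.09, while 5·10.44 = 52.20 ≤ 56.09

Final: 6 servers


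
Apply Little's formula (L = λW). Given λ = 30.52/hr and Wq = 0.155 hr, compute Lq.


Lq = λWq = 30.52·0.155 = 4.7306

Final: 4.7306


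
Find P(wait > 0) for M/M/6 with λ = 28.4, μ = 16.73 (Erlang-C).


a = λ/μ = 1.6975; ρ = a/6 = 0.2829
P₀ = 0.183033 (from M/M/c formula)
C(c,a) = [a^c/(c!(1−ρ))]·P₀ = [23.92954/(720·0.7171)]·0.183033
= 0.04635·0.183033 = 0.008483

Final: 0.008483


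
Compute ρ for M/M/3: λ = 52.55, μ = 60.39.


ρ = λ/(cμ) = 52.55/(3·60.39) = 52.55/181.17 = 0.2901

Final: 0.2901


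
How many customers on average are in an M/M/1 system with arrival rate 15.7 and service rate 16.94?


ρ = λ/μ = 15.7/16.94 = 0.9268
L = ρ/(1−ρ) = 0.9268/(1 − 0.9268) = 0.9268/0.07320 = 12.6613

Final: 12.6613


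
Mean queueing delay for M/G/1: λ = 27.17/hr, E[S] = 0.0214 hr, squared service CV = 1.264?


ρ = λ·E[S] = 27.17·0.0214 = 0.5814
E[S²] = E[S]²(1+C_s²) = 0.0214²·(1+1.264) = 0.001037
Wq = λ·E[S²]/(2(1−ρ)) = 27.17·0.001037/(2·0.4186) = 0.03365 hr

Final: 0.03365 hr


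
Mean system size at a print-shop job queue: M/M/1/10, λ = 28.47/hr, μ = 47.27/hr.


ρ = 28.47/47.27 = 0.6023
L = ρ[1 − (K+1)ρ^K + Kρ^(K+1)] / [(1−ρ)(1−ρ^(K+1))]
Numerator: 0.6023·(1 − 11·0.006281 + 10·0.003783) = 0.583457
Denominator: (0.3977)·(0.996217) = 0.396211
L = 0.583457/0.396211 = 1.4726

Final: 1.4726


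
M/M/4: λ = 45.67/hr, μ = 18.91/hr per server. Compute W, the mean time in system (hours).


a = 2.4151; ρ = 0.6038; P₀ = 0.081585
Lq = P₀·a^c·ρ/(c!(1−ρ)²) = 0.44480
Wq = Lq/λ = 0.44480/45.67 = 0.009739 hr
W = Wq + 1/μ = 0.009739 + 0.05288 = 0.06262 hr

Final: 0.06262 hr


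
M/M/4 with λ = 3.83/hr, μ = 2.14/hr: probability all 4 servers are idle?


a = λ/μ = 3.83/2.14 = 1.7897; ρ = a/c = 0.4474
Σ_{k=0}^{3} a^k/k! (terms k=0..3) = 1.00000 + 1.78972 + 1.60155 + 0.95544 = 5.34671
Tail: a^4/(4!(1−ρ)) = 10.25983/(24·0.5526) = 0.77364
P₀ = 1/(5.34671 + 0.77364) = 1/6.12035 = 0.163389

Final: 0.163389


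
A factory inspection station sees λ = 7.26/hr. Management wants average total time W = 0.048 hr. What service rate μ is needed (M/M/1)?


W = 1/(μ−λ) ⇒ μ − λ = 1/W = 1/0.048 = 20.8333
μ = λ + 1/W = 7.26 + 20.8333 = 28.0933 per hr

Final: 28.0933 /hr


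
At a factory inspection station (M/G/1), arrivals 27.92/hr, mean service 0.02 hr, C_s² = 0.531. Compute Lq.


ρ = λ·E[S] = 27.92·0.02 = 0.5584
Lq = ρ²(1+C_s²)/(2(1−ρ)) = 0.3118·(1+0.531)/(2·0.4416)
= 0.3118·1.5310/0.8832 = 0.54051

Final: 0.54051


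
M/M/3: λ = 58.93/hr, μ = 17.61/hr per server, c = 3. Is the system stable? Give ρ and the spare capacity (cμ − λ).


Total capacity cμ = 3·17.61 = 52.83/hr
ρ = λ/(cμ) = 58.93/52.83 = 1.1155
Stable ⇔ ρ < 1: NO
Spare capacity = cμ − λ = 52.83 − 58.93 = -6.10/hr

Final: ρ = 1.1155; unstable; margin = -6.10/hr


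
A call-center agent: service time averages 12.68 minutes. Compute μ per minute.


μ = 1/(service time) in consistent units.
1 minute = 1 min, so μ = 1/12.68 = 0.07886 per minute

Final: 0.07886 /min


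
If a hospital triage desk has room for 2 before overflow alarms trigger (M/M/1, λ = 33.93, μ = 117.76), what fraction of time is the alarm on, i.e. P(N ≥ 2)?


ρ = 33.93/117.76 = 0.2881
P(N ≥ n) = ρ^n = 0.2881^2 = 0.083018

Final: 0.083018


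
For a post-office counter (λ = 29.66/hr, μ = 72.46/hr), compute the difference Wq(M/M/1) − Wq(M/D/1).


ρ = 29.66/72.46 = 0.4093
Wq(M/M/1) = ρ/(μ−λ) = 0.4093/42.80 = 0.009564 hr
Wq(M/D/1) = ρ/(2(μ−λ)) = 0.004782 hr
Savings = 0.009564 − 0.004782 = 0.004782 hr

Final: 0.004782 hr


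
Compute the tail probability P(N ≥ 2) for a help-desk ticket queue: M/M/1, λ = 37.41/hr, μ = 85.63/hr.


ρ = 37.41/85.63 = 0.4369
P(N ≥ n) = ρ^n = 0.4369^2 = 0.190864

Final: 0.190864


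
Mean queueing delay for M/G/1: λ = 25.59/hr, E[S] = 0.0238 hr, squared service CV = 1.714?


ρ = λ·E[S] = 25.59·0.0238 = 0.6090
E[S²] = E[S]²(1+C_s²) = 0.0238²·(1+1.714) = 0.001537
Wq = λ·E[S²]/(2(1−ρ)) = 25.59·0.001537/(2·0.3910) = 0.05031 hr

Final: 0.05031 hr


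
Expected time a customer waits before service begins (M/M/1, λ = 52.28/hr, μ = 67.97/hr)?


ρ = 52.28/67.97 = 0.7692
Wq = ρ/(μ−λ) = 0.7692/(67.97 − 52.28) = 0.7692/15.69 = 0.04902 hr

Final: 0.04902 hr


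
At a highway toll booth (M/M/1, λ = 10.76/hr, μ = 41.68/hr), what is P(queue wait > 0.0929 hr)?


ρ = 10.76/41.68 = 0.2582
P(Wq > t) = ρ·e^{−(μ−λ)t} = 0.2582·e^{−2.8725}
= 0.2582·0.056559 = 0.014601

Final: 0.014601


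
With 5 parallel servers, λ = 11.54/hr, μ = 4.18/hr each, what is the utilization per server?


ρ = λ/(cμ) = 11.54/(5·4.18) = 11.54/20.90 = 0.5522

Final: 0.5522


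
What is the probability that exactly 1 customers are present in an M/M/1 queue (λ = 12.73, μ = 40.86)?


ρ = 12.73/40.86 = 0.3116
P_n = (1−ρ)·ρ^n = (1 − 0.3116)·0.3116^1 = 0.6884·0.311552 = 0.214487

Final: 0.214487


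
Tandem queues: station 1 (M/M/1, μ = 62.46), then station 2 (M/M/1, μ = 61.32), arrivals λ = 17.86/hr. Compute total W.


Each node sees arrival rate λ = 17.86/hr (tandem ⇒ throughput preserved).
W₁ = 1/(μ₁−λ) = 1/(62.46−17.86) = 0.02242 hr
W₂ = 1/(μ₂−λ) = 1/(61.32−17.86) = 0.02301 hr
W_total = W₁ + W₂ = 0.02242 + 0.02301 = 0.04543 hr

Final: 0.04543 hr


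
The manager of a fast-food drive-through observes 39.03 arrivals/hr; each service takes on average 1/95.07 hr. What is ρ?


ρ = λ/μ = 39.03/95.07 = 0.4105

Final: 0.4105


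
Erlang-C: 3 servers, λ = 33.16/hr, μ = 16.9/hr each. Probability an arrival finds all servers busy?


a = λ/μ = 1.9621; ρ = a/3 = 0.6540
P₀ = 0.117284 (from M/M/c formula)
C(c,a) = [a^c/(c!(1−ρ))]·P₀ = [7.55411/(6·0.3460)]·0.117284
= 3.63924·0.117284 = 0.426823

Final: 0.426823


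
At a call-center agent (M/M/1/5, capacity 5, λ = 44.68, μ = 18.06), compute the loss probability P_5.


ρ = λ/μ = 44.68/18.06 = 2.4740
P_K = (1−ρ)ρ^K/(1−ρ^(K+1)) = (-1.4740·92.678094)/(1 − 229.283346)
= -136.605252/-228.283346 = 0.598402

Final: 0.598402


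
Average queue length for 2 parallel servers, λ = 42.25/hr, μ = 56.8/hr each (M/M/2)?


a = λ/μ = 0.7438; ρ = a/2 = 0.3719
P₀ = 0.457812
Lq = P₀·a^c·ρ / (c!·(1−ρ)²) = 0.457812·0.55330·0.3719/(2·0.39449)
= 0.11941

Final: 0.11941


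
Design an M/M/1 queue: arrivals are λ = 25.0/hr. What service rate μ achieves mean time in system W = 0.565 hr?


W = 1/(μ−λ) ⇒ μ − λ = 1/W = 1/0.565 = 1.7699
μ = λ + 1/W = 25.0 + 1.7699 = 26.7699 per hr

Final: 26.7699 /hr


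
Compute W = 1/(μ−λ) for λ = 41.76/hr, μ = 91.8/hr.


W = 1/(μ−λ) = 1/(91.8 − 41.76) = 1/50.04 = 0.01998 hr

Final: 0.01998 hr


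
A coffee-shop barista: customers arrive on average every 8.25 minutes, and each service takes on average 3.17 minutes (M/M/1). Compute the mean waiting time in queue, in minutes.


λ = 60/8.25 = 7.2727 /hr
μ = 60/3.17 = 18.9274 /hr
ρ = λ/μ = 7.2727/18.9274 = 0.3842
Wq = ρ/(μ−λ) = 0.3842/(18.9274−7.2727) = 0.03297 hr
In minutes: 0.03297·60 = 1.978 min

Final: 1.978 min


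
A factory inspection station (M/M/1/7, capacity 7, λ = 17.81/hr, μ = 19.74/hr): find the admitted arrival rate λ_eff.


ρ = 0.9022; P_K = (1−ρ)ρ^7/(1−ρ^8) = 0.084824
λ_eff = λ(1 − P_K) = 17.81·(1 − 0.084824) = 17.81·0.915176 = 16.2993 /hr

Final: 16.2993 /hr


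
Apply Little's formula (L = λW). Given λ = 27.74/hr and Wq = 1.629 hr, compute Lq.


Lq = λWq = 27.74·1.629 = 45.1885

Final: 45.1885


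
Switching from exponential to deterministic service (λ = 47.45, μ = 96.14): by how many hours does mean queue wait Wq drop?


ρ = 47.45/96.14 = 0.4936
Wq(M/M/1) = ρ/(μ−λ) = 0.4936/48.69 = 0.01014 hr
Wq(M/D/1) = ρ/(2(μ−λ)) = 0.005068 hr
Savings = 0.01014 − 0.005068 = 0.005068 hr

Final: 0.005068 hr


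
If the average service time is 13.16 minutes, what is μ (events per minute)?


μ = 1/(service time) in consistent units.
1 minute = 1 min, so μ = 1/13.16 = 0.07599 per minute

Final: 0.07599 /min


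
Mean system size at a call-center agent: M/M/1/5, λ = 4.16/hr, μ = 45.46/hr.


ρ = 4.16/45.46 = 0.09151
L = ρ[1 − (K+1)ρ^K + Kρ^(K+1)] / [(1−ρ)(1−ρ^(K+1))]
Numerator: 0.09151·(1 − 6·0.000006417 + 5·0.0000005872) = 0.091506
Denominator: (0.9085)·(0.999999) = 0.908490
L = 0.091506/0.908490 = 0.1007

Final: 0.1007


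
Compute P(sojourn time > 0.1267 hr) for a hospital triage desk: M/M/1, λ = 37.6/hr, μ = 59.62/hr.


W ~ Exponential(μ−λ) for M/M/1.
μ − λ = 59.62 − 37.6 = 22.0200
P(W > t) = e^{−(μ−λ)t} = e^{−2.7899} = 0.061425

Final: 0.061425


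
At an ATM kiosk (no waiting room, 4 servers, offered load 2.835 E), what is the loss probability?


B(c,a) = (a^c/c!) / Σ_{k=0}^{c} a^k/k!
a^4/4! = 2.691541
Σ terms (k=0..4): 1.00000 + 2.83500 + 4.01861 + 3.79759 + 2.69154 = 14.342742
B = 2.691541/14.342742 = 0.187659

Final: 0.187659


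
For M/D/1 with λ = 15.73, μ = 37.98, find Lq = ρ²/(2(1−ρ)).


ρ = 15.73/37.98 = 0.4142
M/D/1: Lq = ρ²/(2(1−ρ)) = 0.1715/(2·0.5858) = 0.14640

Final: 0.14640


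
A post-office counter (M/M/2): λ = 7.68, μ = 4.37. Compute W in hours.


a = 1.7574; ρ = 0.8787; P₀ = 0.064555
Lq = P₀·a^c·ρ/(c!(1−ρ)²) = 5.95557
Wq = Lq/λ = 5.95557/7.68 = 0.77546 hr
W = Wq + 1/μ = 0.77546 + 0.22883 = 1.00430 hr

Final: 1.00430 hr


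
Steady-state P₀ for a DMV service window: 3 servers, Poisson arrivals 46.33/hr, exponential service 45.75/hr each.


a = λ/μ = 46.33/45.75 = 1.0127; ρ = a/c = 0.3376
Σ_{k=0}^{2} a^k/k! (terms k=0..2) = 1.00000 + 1.01268 + 0.51276 = 2.52544
Tail: a^3/(3!(1−ρ)) = 1.03852/(6·0.6624) = 0.26129
P₀ = 1/(2.52544 + 0.26129) = 1/2.78672 = 0.358845

Final: 0.358845


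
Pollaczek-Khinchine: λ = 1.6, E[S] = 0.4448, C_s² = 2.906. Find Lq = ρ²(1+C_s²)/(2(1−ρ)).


ρ = λ·E[S] = 1.6·0.4448 = 0.7117
Lq = ρ²(1+C_s²)/(2(1−ρ)) = 0.5065·(1+2.906)/(2·0.2883)
= 0.5065·3.9060/0.5766 = 3.43081

Final: 3.43081


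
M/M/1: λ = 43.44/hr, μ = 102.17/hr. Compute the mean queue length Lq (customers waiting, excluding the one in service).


ρ = 43.44/102.17 = 0.4252
Lq = ρ²/(1−ρ) = 0.1808/0.5748 = 0.3145

Final: 0.3145


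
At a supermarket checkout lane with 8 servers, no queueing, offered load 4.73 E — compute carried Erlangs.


B(8,4.73) = 0.057849 (Erlang-B)
Carried load = a(1 − B) = 4.73·(1 − 0.057849) = 4.73·0.942151 = 4.4564 E

Final: 4.4564 Erlangs


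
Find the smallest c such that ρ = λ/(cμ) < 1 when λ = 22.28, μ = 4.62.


Stability requires cμ > λ ⇔ c > λ/μ.
λ/μ = 22.28/4.62 = 4.8225
Minimum integer c = ⌊4.8225⌋ + 1 = 5
Check: 5·4.62 = 23.10 > 22.28, while 4·4.62 = 18.48 ≤ 22.28

Final: 5 servers


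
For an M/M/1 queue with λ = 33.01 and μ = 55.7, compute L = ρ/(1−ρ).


ρ = λ/μ = 33.01/55.7 = 0.5926
L = ρ/(1−ρ) = 0.5926/(1 − 0.5926) = 0.5926/0.4074 = 1.4548

Final: 1.4548


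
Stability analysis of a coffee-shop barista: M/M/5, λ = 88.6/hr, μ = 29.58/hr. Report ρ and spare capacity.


Total capacity cμ = 5·29.58 = 147.90/hr
ρ = λ/(cμ) = 88.6/147.90 = 0.5991
Stable ⇔ ρ < 1: YES
Spare capacity = cμ − λ = 147.90 − 88.6 = 59.30/hr

Final: ρ = 0.5991; stable; margin = 59.30/hr


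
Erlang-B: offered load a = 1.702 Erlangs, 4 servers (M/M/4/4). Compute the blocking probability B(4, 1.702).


B(c,a) = (a^c/c!) / Σ_{k=0}^{c} a^k/k!
a^4/4! = 0.349645
Σ terms (k=0..4): 1.00000 + 1.70200 + 1.44840 + 0.82173 + 0.34964 = 5.321773
B = 0.349645/5.321773 = 0.065701

Final: 0.065701


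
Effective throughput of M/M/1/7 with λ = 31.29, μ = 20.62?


ρ = 1.5175; P_K = (1−ρ)ρ^7/(1−ρ^8) = 0.353580
λ_eff = λ(1 − P_K) = 31.29·(1 − 0.353580) = 31.29·0.646420 = 20.2265 /hr

Final: 20.2265 /hr


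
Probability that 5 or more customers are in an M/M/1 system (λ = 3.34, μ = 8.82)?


ρ = 3.34/8.82 = 0.3787
P(N ≥ n) = ρ^n = 0.3787^5 = 0.007787

Final: 0.007787


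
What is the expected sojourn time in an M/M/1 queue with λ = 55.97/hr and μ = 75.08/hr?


W = 1/(μ−λ) = 1/(75.08 − 55.97) = 1/19.11 = 0.05233 hr

Final: 0.05233 hr


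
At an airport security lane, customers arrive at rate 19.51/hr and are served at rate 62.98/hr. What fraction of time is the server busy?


ρ = λ/μ = 19.51/62.98 = 0.3098

Final: 0.3098


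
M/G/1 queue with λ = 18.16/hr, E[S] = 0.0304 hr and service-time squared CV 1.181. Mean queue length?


ρ = λ·E[S] = 18.16·0.0304 = 0.5521
Lq = ρ²(1+C_s²)/(2(1−ρ)) = 0.3048·(1+1.181)/(2·0.4479)
= 0.3048·2.1810/0.8959 = 0.74197

Final: 0.74197


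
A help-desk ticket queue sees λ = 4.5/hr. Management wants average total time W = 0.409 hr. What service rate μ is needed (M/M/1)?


W = 1/(μ−λ) ⇒ μ − λ = 1/W = 1/0.409 = 2.4450
μ = λ + 1/W = 4.5 + 2.4450 = 6.9450 per hr

Final: 6.9450 /hr


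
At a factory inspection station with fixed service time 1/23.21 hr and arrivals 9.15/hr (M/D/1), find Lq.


ρ = 9.15/23.21 = 0.3942
M/D/1: Lq = ρ²/(2(1−ρ)) = 0.1554/(2·0.6058) = 0.12828

Final: 0.12828


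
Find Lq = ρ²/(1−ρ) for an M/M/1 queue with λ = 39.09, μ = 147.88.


ρ = 39.09/147.88 = 0.2643
Lq = ρ²/(1−ρ) = 0.06987/0.7357 = 0.09498

Final: 0.09498


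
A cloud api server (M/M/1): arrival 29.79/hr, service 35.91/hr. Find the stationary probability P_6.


ρ = 29.79/35.91 = 0.8296
P_n = (1−ρ)·ρ^n = (1 − 0.8296)·0.8296^6 = 0.1704·0.325935 = 0.055548

Final: 0.055548


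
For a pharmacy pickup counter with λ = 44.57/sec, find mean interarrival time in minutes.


Mean interarrival time = 1/λ = 1/44.57 second = 0.02244 second
In minutes: 0.02244 × 0.0166667 = 0.0003739 min

Final: 0.0003739 min


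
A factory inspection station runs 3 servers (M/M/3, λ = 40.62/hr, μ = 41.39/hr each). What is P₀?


a = λ/μ = 40.62/41.39 = 0.9814; ρ = a/c = 0.3271
Σ_{k=0}^{2} a^k/k! (terms k=0..2) = 1.00000 + 0.98140 + 0.48157 = 2.46297
Tail: a^3/(3!(1−ρ)) = 0.94522/(6·0.6729) = 0.23413
P₀ = 1/(2.46297 + 0.23413) = 1/2.69709 = 0.370769

Final: 0.370769


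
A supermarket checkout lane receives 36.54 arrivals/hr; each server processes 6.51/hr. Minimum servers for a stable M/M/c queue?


Stability requires cμ > λ ⇔ c > λ/μ.
λ/μ = 36.54/6.51 = 5.6129
Minimum integer c = ⌊5.6129⌋ + 1 = 6
Check: 6·6.51 = 39.06 > 36.54, while 5·6.51 = 32.55 ≤ 36.54

Final: 6 servers


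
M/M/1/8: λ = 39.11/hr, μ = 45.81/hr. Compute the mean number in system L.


ρ = 39.11/45.81 = 0.8537
L = ρ[1 − (K+1)ρ^K + Kρ^(K+1)] / [(1−ρ)(1−ρ^(K+1))]
Numerator: 0.8537·(1 − 9·0.282241 + 8·0.240962) = 0.330845
Denominator: (0.1463)·(0.759038) = 0.111014
L = 0.330845/0.111014 = 2.9802

Final: 2.9802


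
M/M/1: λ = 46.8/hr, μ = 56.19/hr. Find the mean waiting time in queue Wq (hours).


ρ = 46.8/56.19 = 0.8329
Wq = ρ/(μ−λ) = 0.8329/(56.19 − 46.8) = 0.8329/9.39 = 0.08870 hr

Final: 0.08870 hr


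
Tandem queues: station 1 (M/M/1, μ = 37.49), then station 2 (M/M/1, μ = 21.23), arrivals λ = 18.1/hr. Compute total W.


Each node sees arrival rate λ = 18.1/hr (tandem ⇒ throughput preserved).
W₁ = 1/(μ₁−λ) = 1/(37.49−18.1) = 0.05157 hr
W₂ = 1/(μ₂−λ) = 1/(21.23−18.1) = 0.31949 hr
W_total = W₁ + W₂ = 0.05157 + 0.31949 = 0.37106 hr

Final: 0.37106 hr


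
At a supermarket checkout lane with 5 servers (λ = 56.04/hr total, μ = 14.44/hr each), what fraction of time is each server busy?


ρ = λ/(cμ) = 56.04/(5·14.44) = 56.04/72.20 = 0.7762

Final: 0.7762


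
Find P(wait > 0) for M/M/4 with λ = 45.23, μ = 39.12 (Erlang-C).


a = λ/μ = 1.1562; ρ = a/4 = 0.2890
P₀ = 0.313786 (from M/M/c formula)
C(c,a) = [a^c/(c!(1−ρ))]·P₀ = [1.78694/(24·0.7110)]·0.313786
= 0.10473·0.313786 = 0.032862

Final: 0.032862


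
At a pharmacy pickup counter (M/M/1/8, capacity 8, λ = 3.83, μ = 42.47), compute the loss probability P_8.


ρ = λ/μ = 3.83/42.47 = 0.09018
P_K = (1−ρ)ρ^K/(1−ρ^(K+1)) = (0.9098·0.000000004375)/(1 − 3.945e-10)
= 0.000000003980/1.000000 = 0.000000003980

Final: 0.000000003980


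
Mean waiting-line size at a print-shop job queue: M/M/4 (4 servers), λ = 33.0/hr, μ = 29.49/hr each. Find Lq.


a = λ/μ = 1.1190; ρ = a/4 = 0.2798
P₀ = 0.325798
Lq = P₀·a^c·ρ / (c!·(1−ρ)²) = 0.325798·1.56804·0.2798/(24·0.51875)
= 0.01148

Final: 0.01148


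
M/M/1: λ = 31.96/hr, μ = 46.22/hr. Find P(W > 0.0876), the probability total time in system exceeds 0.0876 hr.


W ~ Exponential(μ−λ) for M/M/1.
μ − λ = 46.22 − 31.96 = 14.2600
P(W > t) = e^{−(μ−λ)t} = e^{−1.2492} = 0.286741

Final: 0.286741


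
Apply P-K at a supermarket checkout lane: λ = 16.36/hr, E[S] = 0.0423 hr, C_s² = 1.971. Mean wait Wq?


ρ = λ·E[S] = 16.36·0.0423 = 0.6920
E[S²] = E[S]²(1+C_s²) = 0.0423²·(1+1.971) = 0.005316
Wq = λ·E[S²]/(2(1−ρ)) = 16.36·0.005316/(2·0.3080) = 0.14120 hr

Final: 0.14120 hr


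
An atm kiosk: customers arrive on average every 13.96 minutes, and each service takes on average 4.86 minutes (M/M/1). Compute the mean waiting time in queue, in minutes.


λ = 60/13.96 = 4.2980 /hr
μ = 60/4.86 = 12.3457 /hr
ρ = λ/μ = 4.2980/12.3457 = 0.3481
Wq = ρ/(μ−λ) = 0.3481/(12.3457−4.2980) = 0.04326 hr
In minutes: 0.04326·60 = 2.596 min

Final: 2.596 min


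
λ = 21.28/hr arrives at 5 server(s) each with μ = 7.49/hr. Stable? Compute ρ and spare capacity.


Total capacity cμ = 5·7.49 = 37.45/hr
ρ = λ/(cμ) = 21.28/37.45 = 0.5682
Stable ⇔ ρ < 1: YES
Spare capacity = cμ − λ = 37.45 − 21.28 = 16.17/hr

Final: ρ = 0.5682; stable; margin = 16.17/hr


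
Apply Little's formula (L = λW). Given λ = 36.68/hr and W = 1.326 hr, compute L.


L = λW = 36.68·1.326 = 48.6377

Final: 48.6377


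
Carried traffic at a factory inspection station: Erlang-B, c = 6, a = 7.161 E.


B(6,7.161) = 0.341279 (Erlang-B)
Carried load = a(1 − B) = 7.161·(1 − 0.341279) = 7.161·0.658721 = 4.7171 E

Final: 4.7171 Erlangs


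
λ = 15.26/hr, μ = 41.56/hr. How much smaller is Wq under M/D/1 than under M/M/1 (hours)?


ρ = 15.26/41.56 = 0.3672
Wq(M/M/1) = ρ/(μ−λ) = 0.3672/26.30 = 0.01396 hr
Wq(M/D/1) = ρ/(2(μ−λ)) = 0.006981 hr
Savings = 0.01396 − 0.006981 = 0.006981 hr

Final: 0.006981 hr


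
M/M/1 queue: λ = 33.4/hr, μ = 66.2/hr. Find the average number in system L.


ρ = λ/μ = 33.4/66.2 = 0.5045
L = ρ/(1−ρ) = 0.5045/(1 − 0.5045) = 0.5045/0.4955 = 1.0183

Final: 1.0183


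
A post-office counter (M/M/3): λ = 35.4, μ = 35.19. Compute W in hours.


a = 1.0060; ρ = 0.3353; P₀ = 0.361374
Lq = P₀·a^c·ρ/(c!(1−ρ)²) = 0.04654
Wq = Lq/λ = 0.04654/35.4 = 0.001315 hr
W = Wq + 1/μ = 0.001315 + 0.02842 = 0.02973 hr

Final: 0.02973 hr


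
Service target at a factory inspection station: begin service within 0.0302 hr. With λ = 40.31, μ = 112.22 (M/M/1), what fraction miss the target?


ρ = 40.31/112.22 = 0.3592
P(Wq > t) = ρ·e^{−(μ−λ)t} = 0.3592·e^{−2.1717}
= 0.3592·0.113986 = 0.040944

Final: 0.040944


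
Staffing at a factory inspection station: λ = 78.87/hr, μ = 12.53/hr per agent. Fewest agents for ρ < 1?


Stability requires cμ > λ ⇔ c > λ/μ.
λ/μ = 78.87/12.53 = 6.2945
Minimum integer c = ⌊6.2945⌋ + 1 = 7
Check: 7·12.53 = 87.71 > 78.87, while 6·12.53 = 75.18 ≤ 78.87

Final: 7 servers


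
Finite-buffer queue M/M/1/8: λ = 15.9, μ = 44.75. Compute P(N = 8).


ρ = λ/μ = 15.9/44.75 = 0.3553
P_K = (1−ρ)ρ^K/(1−ρ^(K+1)) = (0.6447·0.0002540)/(1 − 0.00009025)
= 0.0001638/0.999910 = 0.0001638

Final: 0.0001638


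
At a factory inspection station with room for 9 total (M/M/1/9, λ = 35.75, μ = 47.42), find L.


ρ = 35.75/47.42 = 0.7539
L = ρ[1 − (K+1)ρ^K + Kρ^(K+1)] / [(1−ρ)(1−ρ^(K+1))]
Numerator: 0.7539·(1 − 10·0.078674 + 9·0.059312) = 0.563219
Denominator: (0.2461)·(0.940688) = 0.231502
L = 0.563219/0.231502 = 2.4329

Final: 2.4329
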